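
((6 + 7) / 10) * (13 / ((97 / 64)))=5408 / 485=11.15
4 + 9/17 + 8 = 213/17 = 12.53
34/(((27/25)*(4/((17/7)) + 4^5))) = 7225/235386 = 0.03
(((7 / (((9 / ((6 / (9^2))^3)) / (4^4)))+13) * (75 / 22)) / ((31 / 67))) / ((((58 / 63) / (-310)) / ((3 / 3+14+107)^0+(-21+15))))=679243026875 / 4185918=162268.59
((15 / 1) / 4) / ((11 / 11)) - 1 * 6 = -9 / 4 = -2.25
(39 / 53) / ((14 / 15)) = 585 / 742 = 0.79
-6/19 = -0.32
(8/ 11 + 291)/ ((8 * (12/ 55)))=16045/ 96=167.14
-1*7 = -7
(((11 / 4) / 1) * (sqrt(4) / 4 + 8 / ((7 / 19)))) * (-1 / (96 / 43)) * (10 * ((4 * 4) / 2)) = -735515 / 336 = -2189.03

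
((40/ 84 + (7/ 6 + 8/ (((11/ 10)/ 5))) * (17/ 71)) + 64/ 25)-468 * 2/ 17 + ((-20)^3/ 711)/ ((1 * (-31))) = -4370770553803/ 102423424950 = -42.67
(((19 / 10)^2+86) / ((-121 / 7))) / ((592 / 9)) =-564543 / 7163200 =-0.08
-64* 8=-512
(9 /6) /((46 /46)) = 3 /2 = 1.50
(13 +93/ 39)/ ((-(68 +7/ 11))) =-0.22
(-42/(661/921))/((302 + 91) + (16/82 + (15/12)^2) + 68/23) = -194544672/1322156657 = -0.15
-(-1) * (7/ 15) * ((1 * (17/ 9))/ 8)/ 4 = 0.03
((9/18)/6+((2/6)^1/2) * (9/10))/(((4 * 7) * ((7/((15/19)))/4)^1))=1/266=0.00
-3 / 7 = -0.43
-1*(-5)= 5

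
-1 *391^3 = -59776471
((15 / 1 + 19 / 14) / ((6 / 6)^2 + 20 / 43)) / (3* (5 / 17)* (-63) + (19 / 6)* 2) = -167399 / 738528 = -0.23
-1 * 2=-2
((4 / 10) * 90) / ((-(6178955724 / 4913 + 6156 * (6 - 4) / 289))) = -4913 / 171643473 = -0.00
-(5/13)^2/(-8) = 25/1352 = 0.02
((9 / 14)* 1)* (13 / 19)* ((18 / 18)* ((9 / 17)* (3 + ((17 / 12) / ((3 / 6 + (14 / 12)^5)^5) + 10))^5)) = 44203272224297586296483196704707197319042870725358435923854509306664057669436220612278563875581767487367845487179129 / 509176423726914586738760029225909443299921194745346264175673806517289887612735370814936035977005958557128906250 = 86813.27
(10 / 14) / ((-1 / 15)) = -75 / 7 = -10.71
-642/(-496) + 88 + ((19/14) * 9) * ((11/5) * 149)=4093.14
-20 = -20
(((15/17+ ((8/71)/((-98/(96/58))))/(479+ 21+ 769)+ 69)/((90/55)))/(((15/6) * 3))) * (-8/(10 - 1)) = -4461613006048/881491224915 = -5.06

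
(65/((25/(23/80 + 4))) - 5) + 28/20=3019/400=7.55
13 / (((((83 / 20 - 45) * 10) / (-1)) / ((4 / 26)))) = 4 / 817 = 0.00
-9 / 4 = -2.25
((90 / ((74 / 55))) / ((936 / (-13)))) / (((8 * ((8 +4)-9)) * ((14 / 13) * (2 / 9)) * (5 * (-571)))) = 0.00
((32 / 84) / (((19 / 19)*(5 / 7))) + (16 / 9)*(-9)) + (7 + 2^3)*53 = 11693 / 15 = 779.53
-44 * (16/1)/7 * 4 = -2816/7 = -402.29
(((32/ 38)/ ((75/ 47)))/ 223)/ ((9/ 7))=5264/ 2859975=0.00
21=21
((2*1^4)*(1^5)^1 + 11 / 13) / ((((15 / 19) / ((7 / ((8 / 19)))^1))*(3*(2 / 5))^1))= 93499 / 1872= 49.95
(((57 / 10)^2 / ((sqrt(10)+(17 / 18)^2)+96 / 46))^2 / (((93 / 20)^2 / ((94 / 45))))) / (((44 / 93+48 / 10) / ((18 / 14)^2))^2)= 2631424776142544757650388654 / 17636987042277818269845245-830647509891667678509504624* sqrt(10) / 17636987042277818269845245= 0.27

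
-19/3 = -6.33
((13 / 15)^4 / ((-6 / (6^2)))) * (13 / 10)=-371293 / 84375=-4.40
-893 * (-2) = 1786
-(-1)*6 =6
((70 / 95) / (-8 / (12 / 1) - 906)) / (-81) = 0.00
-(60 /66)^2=-100 /121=-0.83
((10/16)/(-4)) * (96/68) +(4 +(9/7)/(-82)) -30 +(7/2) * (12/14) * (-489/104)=-20470195/507416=-40.34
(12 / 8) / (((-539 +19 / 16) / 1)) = -24 / 8605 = -0.00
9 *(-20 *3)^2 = 32400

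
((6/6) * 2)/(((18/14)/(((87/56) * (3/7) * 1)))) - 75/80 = 11/112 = 0.10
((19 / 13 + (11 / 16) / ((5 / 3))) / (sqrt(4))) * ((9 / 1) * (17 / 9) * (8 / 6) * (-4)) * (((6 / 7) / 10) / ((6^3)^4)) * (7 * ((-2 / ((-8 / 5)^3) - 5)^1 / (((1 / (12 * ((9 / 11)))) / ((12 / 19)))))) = 231931 / 354018263040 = 0.00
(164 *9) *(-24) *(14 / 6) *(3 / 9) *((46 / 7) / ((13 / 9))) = -1629504 / 13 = -125346.46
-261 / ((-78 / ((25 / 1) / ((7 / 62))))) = 67425 / 91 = 740.93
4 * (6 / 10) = 12 / 5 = 2.40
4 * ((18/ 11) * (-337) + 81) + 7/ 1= -20623/ 11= -1874.82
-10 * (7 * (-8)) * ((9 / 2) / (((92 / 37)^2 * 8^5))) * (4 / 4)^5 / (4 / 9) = 0.03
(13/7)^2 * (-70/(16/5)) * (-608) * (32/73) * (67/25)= 27537536/511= 53889.50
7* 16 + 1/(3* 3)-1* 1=1000/9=111.11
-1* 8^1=-8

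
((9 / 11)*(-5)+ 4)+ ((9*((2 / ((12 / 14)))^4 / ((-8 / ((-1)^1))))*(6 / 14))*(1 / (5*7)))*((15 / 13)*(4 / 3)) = 461 / 858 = 0.54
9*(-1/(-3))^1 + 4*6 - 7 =20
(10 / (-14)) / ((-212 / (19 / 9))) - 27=-360517 / 13356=-26.99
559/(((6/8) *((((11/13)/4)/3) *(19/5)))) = 581360/209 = 2781.63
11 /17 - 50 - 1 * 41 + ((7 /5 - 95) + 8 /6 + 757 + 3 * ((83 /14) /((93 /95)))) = 65577353 /110670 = 592.55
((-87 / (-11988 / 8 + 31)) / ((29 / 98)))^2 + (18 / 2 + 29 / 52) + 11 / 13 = 4678274413 / 447939700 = 10.44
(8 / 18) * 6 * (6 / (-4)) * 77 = -308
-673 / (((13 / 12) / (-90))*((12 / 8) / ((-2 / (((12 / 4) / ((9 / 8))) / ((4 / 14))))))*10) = -72684 / 91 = -798.73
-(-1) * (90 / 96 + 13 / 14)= 209 / 112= 1.87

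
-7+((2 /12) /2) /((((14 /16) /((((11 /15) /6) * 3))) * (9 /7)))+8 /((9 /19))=4016 /405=9.92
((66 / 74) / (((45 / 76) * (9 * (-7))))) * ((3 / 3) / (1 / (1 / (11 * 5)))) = -76 / 174825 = -0.00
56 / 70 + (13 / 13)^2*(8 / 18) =56 / 45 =1.24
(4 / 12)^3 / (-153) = -1 / 4131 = -0.00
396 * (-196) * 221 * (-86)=1475169696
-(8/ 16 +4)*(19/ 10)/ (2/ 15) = -513/ 8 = -64.12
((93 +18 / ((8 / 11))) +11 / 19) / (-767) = -8993 / 58292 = -0.15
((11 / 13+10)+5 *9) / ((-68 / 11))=-3993 / 442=-9.03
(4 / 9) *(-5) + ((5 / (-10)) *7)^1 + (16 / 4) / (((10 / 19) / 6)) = 3589 / 90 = 39.88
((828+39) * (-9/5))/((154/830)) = -647649/77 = -8411.03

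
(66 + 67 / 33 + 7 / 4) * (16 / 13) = 36844 / 429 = 85.88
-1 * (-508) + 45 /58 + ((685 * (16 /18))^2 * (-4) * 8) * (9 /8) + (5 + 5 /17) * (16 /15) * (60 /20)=-118435232387 /8874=-13346318.73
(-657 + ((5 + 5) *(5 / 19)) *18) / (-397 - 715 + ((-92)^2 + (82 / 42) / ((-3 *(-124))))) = -90486396 / 1091243435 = -0.08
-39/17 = -2.29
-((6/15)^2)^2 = -0.03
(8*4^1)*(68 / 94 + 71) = 107872 / 47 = 2295.15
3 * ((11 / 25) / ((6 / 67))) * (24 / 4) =2211 / 25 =88.44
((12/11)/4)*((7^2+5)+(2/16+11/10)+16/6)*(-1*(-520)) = 90311/11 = 8210.09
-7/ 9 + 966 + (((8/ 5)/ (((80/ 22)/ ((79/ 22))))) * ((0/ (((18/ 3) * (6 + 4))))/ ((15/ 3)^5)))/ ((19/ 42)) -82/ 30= 43312/ 45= 962.49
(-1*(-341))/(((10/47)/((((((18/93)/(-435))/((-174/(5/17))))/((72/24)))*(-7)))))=-3619/1286730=-0.00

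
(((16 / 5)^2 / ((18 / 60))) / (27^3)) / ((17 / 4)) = 2048 / 5019165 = 0.00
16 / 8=2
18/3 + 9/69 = 141/23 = 6.13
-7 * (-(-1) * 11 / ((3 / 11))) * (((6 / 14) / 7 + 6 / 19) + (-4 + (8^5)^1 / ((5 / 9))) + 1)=-11073551434 / 665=-16651957.04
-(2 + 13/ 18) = -49/ 18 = -2.72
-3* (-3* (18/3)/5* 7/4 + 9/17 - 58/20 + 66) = -14619/85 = -171.99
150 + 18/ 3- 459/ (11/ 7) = -1497/ 11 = -136.09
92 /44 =23 /11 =2.09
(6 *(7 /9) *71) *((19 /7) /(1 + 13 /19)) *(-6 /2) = -25631 /16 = -1601.94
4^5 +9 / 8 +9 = 8273 / 8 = 1034.12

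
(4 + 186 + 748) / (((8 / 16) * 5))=375.20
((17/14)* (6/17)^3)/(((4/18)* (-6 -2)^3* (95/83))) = -20169/49199360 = -0.00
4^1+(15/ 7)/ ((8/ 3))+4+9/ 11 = 5927/ 616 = 9.62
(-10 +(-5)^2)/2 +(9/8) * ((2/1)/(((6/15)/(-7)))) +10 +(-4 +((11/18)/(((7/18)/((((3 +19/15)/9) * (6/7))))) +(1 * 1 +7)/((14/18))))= -263731/17640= -14.95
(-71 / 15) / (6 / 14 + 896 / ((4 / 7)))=-497 / 164685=-0.00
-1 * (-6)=6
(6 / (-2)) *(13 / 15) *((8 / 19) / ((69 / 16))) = -1664 / 6555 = -0.25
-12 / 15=-0.80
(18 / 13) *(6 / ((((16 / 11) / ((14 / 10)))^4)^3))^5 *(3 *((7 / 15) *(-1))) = -2368047084899230267512845302617640057998827138548843917970869745934933507273680897250342901393684302164686951532547709 / 1556440783691918371770196199449532764612781920967720960000000000000000000000000000000000000000000000000000000000000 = -1521.45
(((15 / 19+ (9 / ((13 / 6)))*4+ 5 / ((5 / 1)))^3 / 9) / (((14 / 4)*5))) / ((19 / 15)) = 187896326672 / 6012619977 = 31.25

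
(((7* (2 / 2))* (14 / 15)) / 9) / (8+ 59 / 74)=0.08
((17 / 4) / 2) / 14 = 17 / 112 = 0.15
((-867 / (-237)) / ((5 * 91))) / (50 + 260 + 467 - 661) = 289 / 4169620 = 0.00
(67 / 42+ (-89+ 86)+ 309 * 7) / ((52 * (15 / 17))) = 1543379 / 32760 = 47.11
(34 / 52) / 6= 17 / 156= 0.11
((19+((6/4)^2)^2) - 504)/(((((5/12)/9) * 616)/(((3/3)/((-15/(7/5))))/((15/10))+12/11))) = -4189443/242000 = -17.31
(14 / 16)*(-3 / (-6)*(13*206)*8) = 9373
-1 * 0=0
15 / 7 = 2.14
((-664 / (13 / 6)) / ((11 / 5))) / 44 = -4980 / 1573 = -3.17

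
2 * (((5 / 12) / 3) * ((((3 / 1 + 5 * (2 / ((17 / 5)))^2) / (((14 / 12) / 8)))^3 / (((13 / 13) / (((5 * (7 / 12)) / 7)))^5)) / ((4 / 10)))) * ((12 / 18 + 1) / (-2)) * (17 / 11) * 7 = -997850727734375 / 371937220578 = -2682.85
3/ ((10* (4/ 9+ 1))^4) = 19683/ 285610000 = 0.00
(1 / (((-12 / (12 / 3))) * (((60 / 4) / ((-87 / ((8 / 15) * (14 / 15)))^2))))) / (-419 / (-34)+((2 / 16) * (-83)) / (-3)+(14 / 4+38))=-11.85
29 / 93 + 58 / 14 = 2900 / 651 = 4.45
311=311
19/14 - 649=-9067/14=-647.64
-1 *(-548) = 548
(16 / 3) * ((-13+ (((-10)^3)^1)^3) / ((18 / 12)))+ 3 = -32000000389 / 9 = -3555555598.78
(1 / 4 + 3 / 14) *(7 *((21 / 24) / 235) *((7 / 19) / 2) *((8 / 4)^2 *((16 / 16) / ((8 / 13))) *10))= 8281 / 57152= 0.14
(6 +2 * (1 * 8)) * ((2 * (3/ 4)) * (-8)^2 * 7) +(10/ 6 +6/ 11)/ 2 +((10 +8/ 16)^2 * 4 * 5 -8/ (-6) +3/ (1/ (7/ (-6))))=560602/ 33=16987.94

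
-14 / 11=-1.27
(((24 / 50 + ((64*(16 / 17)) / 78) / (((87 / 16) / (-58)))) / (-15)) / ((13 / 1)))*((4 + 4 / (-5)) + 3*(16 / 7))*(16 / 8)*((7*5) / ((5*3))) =271555328 / 145445625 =1.87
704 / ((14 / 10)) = 3520 / 7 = 502.86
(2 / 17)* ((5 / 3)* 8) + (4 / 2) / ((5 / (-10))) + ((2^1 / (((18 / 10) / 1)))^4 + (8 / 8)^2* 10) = 1014182 / 111537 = 9.09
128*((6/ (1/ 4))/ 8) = 384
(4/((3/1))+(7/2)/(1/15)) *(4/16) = 323/24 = 13.46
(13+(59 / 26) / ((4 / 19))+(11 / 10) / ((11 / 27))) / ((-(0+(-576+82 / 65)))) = 13769 / 298864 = 0.05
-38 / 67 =-0.57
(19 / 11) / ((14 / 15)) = 285 / 154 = 1.85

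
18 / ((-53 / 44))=-14.94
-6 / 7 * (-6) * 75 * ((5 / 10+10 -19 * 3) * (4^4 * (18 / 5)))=-115706880 / 7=-16529554.29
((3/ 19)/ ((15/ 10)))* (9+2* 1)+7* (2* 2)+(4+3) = 687/ 19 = 36.16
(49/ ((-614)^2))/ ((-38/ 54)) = -1323/ 7162924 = -0.00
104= 104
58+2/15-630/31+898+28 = 448172/465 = 963.81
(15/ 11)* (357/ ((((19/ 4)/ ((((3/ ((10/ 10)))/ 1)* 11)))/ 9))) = 578340/ 19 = 30438.95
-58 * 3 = -174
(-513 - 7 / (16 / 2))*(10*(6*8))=-246660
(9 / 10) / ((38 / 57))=1.35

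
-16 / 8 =-2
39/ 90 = 13/ 30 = 0.43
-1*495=-495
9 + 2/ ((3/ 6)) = 13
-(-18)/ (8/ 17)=153/ 4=38.25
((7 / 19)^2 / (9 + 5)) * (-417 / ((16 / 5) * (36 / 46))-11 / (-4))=-110047 / 69312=-1.59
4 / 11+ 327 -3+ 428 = 8276 / 11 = 752.36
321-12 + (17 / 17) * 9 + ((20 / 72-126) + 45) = 237.28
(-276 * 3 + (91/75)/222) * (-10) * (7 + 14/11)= 1254535919/18315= 68497.73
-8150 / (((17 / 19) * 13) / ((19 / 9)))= -2942150 / 1989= -1479.21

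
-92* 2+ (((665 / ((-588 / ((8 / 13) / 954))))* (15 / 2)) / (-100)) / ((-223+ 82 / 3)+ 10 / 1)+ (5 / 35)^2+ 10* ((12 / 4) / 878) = -36444772739587 / 198128184072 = -183.95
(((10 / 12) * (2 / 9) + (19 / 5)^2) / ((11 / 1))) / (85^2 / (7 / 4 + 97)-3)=0.02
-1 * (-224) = 224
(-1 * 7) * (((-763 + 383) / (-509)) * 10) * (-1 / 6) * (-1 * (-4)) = 53200 / 1527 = 34.84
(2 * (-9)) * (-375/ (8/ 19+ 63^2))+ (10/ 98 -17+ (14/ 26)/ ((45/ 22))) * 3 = -34736914696/ 720628545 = -48.20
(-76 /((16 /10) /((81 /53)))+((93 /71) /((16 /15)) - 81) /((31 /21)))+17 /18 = -2111327789 /16798032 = -125.69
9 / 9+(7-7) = 1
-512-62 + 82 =-492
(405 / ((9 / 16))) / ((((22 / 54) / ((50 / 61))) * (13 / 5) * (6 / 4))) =3240000 / 8723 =371.43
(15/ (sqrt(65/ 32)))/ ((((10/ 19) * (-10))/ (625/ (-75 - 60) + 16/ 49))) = 108167 * sqrt(130)/ 143325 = 8.60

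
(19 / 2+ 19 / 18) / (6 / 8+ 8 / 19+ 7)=1.29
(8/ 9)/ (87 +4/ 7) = 56/ 5517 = 0.01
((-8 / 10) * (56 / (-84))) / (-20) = -2 / 75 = -0.03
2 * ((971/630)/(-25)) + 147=1156654/7875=146.88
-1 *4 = -4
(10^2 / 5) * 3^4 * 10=16200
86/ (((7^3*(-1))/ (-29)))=2494/ 343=7.27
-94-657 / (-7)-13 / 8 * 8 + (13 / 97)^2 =-864445 / 65863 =-13.12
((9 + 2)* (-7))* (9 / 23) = -693 / 23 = -30.13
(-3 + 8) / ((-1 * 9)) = -0.56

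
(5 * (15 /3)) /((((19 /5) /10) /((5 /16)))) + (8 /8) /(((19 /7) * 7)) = 20.61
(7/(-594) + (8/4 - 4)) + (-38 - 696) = -437191/594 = -736.01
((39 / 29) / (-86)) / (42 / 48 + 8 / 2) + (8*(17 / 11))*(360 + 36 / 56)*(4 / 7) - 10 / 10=2546.92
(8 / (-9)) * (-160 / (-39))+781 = 272851 / 351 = 777.35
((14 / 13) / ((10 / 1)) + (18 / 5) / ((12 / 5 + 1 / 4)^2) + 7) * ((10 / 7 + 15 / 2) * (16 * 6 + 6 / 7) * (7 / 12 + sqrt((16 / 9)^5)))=3054720691675 / 96623982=31614.52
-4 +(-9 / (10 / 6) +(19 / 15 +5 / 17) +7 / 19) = -36196 / 4845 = -7.47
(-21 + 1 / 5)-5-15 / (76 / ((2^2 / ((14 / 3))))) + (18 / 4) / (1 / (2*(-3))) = -70449 / 1330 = -52.97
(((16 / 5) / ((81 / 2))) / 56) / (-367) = -4 / 1040445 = -0.00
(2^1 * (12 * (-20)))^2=230400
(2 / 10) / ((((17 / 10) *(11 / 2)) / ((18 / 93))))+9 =52197 / 5797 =9.00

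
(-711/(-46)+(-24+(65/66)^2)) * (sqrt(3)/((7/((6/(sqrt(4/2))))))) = -108397 * sqrt(6)/33396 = -7.95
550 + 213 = 763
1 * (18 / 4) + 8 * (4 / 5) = 109 / 10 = 10.90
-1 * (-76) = 76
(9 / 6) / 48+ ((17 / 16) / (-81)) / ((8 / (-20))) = 83 / 1296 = 0.06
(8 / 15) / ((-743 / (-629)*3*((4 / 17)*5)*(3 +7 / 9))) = 629 / 18575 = 0.03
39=39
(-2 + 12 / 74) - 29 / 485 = -34053 / 17945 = -1.90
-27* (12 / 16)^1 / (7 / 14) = -81 / 2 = -40.50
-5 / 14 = -0.36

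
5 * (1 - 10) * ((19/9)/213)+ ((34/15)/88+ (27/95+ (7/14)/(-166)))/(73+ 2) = -1224631997/2771183250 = -0.44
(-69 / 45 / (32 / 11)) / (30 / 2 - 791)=0.00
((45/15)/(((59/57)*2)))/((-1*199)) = -171/23482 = -0.01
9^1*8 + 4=76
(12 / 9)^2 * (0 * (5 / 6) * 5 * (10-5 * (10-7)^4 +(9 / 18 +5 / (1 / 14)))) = 0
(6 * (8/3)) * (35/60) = 28/3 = 9.33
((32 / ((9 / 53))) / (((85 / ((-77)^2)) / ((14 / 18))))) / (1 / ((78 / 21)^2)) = 971082112 / 6885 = 141043.15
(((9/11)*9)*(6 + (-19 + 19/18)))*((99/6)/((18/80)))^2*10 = -4730000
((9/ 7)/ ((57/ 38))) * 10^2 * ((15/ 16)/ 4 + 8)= 39525/ 56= 705.80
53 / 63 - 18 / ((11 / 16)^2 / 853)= -247622899 / 7623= -32483.65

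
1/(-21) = -1/21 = -0.05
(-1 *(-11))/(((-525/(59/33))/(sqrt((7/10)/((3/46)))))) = -59 *sqrt(2415)/23625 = -0.12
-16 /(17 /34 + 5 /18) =-144 /7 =-20.57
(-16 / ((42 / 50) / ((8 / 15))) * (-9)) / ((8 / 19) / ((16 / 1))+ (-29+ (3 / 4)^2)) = -194560 / 60459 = -3.22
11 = 11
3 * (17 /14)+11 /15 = 919 /210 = 4.38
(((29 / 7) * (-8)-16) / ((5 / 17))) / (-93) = 5848 / 3255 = 1.80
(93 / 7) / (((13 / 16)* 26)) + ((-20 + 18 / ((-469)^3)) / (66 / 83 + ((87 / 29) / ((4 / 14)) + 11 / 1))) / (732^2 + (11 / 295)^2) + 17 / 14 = 853194620150274568556619 / 462889315480066707400714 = 1.84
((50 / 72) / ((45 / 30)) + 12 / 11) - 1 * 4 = -1453 / 594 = -2.45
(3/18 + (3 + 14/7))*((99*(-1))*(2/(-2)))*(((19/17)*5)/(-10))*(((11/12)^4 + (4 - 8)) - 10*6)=8503447777/470016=18091.83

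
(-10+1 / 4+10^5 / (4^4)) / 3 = 3047 / 24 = 126.96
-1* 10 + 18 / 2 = -1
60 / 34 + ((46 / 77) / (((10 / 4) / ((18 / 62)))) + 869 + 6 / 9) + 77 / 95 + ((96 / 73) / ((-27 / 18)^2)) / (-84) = 2209318538864 / 2532738285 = 872.30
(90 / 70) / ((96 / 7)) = 3 / 32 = 0.09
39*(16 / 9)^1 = 208 / 3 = 69.33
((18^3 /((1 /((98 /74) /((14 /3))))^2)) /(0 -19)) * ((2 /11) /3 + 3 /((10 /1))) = -12752397 /1430605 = -8.91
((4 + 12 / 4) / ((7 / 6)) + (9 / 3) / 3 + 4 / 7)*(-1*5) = -265 / 7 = -37.86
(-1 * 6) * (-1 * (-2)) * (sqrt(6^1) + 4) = -48 - 12 * sqrt(6) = -77.39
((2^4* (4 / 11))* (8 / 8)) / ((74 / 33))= 96 / 37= 2.59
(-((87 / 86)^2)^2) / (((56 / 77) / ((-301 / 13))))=4411311597 / 132299648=33.34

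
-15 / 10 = -3 / 2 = -1.50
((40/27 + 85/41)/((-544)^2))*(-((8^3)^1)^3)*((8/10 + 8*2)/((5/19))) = -54877749248/533205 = -102920.55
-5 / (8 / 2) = -5 / 4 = -1.25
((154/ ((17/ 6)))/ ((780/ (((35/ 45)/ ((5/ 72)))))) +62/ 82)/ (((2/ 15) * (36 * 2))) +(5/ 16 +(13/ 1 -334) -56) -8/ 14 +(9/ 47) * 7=-375.76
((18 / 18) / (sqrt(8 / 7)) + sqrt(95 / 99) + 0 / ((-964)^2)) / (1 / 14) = 7*sqrt(14) / 2 + 14*sqrt(1045) / 33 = 26.81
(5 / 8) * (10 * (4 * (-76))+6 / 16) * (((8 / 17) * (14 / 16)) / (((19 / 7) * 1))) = -5957665 / 20672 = -288.20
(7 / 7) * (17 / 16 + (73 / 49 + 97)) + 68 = 131361 / 784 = 167.55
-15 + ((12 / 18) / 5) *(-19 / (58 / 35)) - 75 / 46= -72673 / 4002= -18.16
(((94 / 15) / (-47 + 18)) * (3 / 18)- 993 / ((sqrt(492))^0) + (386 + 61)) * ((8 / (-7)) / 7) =5700616 / 63945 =89.15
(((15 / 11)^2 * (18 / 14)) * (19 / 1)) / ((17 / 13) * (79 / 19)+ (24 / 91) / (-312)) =123543225 / 14785474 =8.36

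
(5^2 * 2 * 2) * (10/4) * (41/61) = 10250/61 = 168.03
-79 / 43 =-1.84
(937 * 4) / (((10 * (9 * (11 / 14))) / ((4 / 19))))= 104944 / 9405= 11.16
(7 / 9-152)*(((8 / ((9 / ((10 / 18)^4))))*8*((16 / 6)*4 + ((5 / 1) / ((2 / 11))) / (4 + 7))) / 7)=-2150380000 / 11160261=-192.68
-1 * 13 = -13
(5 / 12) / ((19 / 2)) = 5 / 114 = 0.04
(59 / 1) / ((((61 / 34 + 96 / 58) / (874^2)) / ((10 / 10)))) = 2338827496 / 179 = 13066075.40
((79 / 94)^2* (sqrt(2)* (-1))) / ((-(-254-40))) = -6241* sqrt(2) / 2597784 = -0.00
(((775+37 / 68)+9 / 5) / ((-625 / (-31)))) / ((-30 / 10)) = -2731069 / 212500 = -12.85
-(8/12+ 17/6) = -7/2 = -3.50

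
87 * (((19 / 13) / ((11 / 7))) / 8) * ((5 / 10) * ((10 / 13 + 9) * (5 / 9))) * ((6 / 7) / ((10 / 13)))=69977 / 2288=30.58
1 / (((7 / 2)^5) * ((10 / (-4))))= -64 / 84035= -0.00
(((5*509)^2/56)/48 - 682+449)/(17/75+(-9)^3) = -146268025/48973568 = -2.99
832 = 832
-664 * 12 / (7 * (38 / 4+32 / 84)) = -576 / 5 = -115.20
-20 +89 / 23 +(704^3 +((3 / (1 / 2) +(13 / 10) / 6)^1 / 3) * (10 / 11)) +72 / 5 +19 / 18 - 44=1324127192488 / 3795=348913621.21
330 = 330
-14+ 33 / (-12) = -67 / 4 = -16.75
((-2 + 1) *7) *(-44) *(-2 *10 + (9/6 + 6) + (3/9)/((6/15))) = -3593.33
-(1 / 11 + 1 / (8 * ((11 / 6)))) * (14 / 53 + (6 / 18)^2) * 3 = -1253 / 6996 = -0.18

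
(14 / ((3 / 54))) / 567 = 4 / 9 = 0.44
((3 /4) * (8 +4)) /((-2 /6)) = -27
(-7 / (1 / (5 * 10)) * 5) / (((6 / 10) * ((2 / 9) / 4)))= -52500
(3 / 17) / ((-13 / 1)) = -3 / 221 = -0.01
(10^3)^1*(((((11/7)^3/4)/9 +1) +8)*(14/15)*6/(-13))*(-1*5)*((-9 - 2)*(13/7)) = -1237093000/3087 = -400742.79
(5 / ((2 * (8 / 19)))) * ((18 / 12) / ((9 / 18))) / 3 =95 / 16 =5.94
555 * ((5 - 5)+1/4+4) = 9435/4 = 2358.75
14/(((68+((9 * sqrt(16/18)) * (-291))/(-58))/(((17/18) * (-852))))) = -966362824/3546789+142602222 * sqrt(2)/1182263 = -101.88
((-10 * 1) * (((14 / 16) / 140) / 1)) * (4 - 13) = 9 / 16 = 0.56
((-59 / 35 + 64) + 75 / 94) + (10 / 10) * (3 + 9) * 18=918279 / 3290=279.11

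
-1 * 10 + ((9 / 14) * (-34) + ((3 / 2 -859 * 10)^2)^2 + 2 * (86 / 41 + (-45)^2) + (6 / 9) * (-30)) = 24984528577959897903 / 4592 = 5440881658963392.40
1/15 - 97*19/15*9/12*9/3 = -16583/60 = -276.38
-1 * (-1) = 1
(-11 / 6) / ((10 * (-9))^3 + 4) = 11 / 4373976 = 0.00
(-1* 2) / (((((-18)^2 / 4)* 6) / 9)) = -1 / 27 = -0.04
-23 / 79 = -0.29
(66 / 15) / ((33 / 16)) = 2.13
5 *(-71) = -355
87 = 87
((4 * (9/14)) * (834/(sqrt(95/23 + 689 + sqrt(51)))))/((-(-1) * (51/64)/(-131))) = -41953536 * sqrt(23)/(119 * sqrt(23 * sqrt(51) + 15942)) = -13322.58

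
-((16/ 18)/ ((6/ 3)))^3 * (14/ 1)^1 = -896/ 729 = -1.23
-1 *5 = -5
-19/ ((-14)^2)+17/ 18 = 0.85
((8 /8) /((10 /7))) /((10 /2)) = 7 /50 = 0.14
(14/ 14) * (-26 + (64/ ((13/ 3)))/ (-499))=-168854/ 6487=-26.03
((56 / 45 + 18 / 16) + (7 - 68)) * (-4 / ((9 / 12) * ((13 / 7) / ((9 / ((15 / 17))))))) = 5023466 / 2925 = 1717.42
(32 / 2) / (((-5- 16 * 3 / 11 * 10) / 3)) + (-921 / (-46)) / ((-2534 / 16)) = -17357388 / 15590435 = -1.11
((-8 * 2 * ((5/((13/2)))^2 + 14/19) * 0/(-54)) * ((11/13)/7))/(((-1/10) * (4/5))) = 0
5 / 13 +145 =1890 / 13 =145.38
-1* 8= -8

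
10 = 10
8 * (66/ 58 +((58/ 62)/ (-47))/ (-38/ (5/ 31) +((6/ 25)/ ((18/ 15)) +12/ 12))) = 112710274/ 12380129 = 9.10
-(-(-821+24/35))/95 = -28711/3325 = -8.63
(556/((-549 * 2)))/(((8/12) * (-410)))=139/75030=0.00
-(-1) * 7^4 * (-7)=-16807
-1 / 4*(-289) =289 / 4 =72.25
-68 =-68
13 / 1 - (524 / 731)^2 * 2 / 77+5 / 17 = 546447914 / 41145797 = 13.28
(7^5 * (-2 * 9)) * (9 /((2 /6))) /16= -4084101 /8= -510512.62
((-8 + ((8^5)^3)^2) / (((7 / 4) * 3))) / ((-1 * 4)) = -58949525680256203566624960.00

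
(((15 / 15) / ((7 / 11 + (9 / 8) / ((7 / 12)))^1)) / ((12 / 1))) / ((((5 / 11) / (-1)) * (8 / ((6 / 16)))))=-847 / 252800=-0.00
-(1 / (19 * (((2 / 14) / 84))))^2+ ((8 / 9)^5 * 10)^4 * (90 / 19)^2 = 57948799211616911153104 / 2851798070642983299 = 20320.09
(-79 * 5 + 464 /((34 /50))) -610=-5485 /17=-322.65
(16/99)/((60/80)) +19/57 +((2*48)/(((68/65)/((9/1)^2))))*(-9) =-337757509/5049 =-66895.92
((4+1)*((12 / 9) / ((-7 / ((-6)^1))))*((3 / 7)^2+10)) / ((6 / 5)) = 49900 / 1029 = 48.49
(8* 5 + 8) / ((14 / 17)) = 408 / 7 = 58.29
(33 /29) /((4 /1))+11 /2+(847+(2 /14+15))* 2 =1404817 /812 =1730.07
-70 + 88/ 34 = -1146/ 17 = -67.41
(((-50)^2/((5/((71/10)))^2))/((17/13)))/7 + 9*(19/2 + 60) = 279935/238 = 1176.20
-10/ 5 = -2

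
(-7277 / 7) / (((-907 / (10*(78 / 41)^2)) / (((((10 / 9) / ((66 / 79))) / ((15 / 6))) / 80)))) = 97155227 / 352198077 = 0.28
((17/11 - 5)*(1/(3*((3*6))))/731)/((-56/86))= 19/141372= 0.00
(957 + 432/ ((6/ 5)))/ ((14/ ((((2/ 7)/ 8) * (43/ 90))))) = 18877/ 11760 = 1.61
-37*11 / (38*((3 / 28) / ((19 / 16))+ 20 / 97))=-276353 / 7648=-36.13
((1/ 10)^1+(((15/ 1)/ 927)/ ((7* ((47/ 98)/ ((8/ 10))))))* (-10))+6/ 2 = 444613/ 145230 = 3.06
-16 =-16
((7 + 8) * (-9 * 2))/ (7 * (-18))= 15/ 7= 2.14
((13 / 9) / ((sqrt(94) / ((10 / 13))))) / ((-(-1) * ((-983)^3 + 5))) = -0.00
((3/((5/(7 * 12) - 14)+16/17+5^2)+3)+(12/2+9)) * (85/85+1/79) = 25020000/1353823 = 18.48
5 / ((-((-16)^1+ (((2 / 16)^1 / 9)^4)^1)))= 26873856 / 85996339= 0.31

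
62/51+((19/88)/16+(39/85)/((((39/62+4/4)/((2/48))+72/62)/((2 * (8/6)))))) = 452237/359040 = 1.26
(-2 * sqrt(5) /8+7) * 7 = 49- 7 * sqrt(5) /4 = 45.09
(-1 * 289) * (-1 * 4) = 1156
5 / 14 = 0.36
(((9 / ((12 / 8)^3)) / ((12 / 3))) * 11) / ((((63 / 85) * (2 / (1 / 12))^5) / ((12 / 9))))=935 / 564350976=0.00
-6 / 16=-3 / 8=-0.38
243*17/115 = 4131/115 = 35.92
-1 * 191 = -191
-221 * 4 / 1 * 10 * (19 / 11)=-15269.09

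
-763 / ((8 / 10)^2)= -19075 / 16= -1192.19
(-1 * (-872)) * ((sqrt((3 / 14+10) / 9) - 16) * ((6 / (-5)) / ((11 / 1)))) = 83712 / 55 - 872 * sqrt(2002) / 385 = 1420.69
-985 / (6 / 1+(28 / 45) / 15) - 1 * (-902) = 3013481 / 4078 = 738.96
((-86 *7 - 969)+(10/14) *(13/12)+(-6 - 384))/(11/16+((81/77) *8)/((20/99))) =-3293180/71139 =-46.29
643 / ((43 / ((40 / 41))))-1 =23957 / 1763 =13.59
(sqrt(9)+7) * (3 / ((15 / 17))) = 34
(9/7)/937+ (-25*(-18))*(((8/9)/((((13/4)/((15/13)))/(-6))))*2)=-1888990479/1108471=-1704.14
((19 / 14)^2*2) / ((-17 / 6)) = -1083 / 833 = -1.30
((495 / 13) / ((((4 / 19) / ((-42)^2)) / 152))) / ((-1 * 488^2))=-78804495 / 386984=-203.64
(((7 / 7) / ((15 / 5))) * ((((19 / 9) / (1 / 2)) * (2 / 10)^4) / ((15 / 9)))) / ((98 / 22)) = 418 / 1378125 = 0.00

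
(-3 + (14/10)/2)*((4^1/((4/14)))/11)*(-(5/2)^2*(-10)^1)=-4025/22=-182.95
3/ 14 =0.21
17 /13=1.31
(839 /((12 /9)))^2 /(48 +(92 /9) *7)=57017601 /17216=3311.90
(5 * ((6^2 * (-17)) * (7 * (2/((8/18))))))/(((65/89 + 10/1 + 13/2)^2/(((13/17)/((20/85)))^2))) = -64516188555/18812978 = -3429.34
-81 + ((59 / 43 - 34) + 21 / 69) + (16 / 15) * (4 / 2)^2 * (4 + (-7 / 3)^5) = -282162565 / 720981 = -391.36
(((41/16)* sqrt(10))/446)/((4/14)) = 287* sqrt(10)/14272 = 0.06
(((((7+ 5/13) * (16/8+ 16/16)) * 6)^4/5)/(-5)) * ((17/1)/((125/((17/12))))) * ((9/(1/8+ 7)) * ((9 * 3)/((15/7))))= -324670881722793984/8479046875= -38290964.36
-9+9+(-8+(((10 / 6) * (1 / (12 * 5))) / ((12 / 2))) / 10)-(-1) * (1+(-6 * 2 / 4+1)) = -19439 / 2160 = -9.00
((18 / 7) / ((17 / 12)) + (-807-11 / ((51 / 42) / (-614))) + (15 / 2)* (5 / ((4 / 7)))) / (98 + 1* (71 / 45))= 206598375 / 4265912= 48.43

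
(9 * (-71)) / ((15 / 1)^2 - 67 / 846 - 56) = -540594 / 142907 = -3.78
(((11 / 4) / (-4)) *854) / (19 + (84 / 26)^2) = -793793 / 39800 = -19.94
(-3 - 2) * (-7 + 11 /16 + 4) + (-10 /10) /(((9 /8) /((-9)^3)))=659.56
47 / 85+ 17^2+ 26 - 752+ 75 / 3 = -34973 / 85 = -411.45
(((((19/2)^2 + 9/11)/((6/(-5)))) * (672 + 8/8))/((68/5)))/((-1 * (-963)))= -67417775/17287776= -3.90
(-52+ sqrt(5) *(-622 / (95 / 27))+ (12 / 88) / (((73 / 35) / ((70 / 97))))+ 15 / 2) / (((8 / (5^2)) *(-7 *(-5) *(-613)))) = 34624745 / 5347684496+ 8397 *sqrt(5) / 326116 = 0.06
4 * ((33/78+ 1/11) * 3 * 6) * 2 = 10584/143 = 74.01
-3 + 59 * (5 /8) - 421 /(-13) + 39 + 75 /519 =1896431 /17992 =105.40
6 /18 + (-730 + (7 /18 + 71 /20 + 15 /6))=-130181 /180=-723.23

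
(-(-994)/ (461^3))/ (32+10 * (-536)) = -0.00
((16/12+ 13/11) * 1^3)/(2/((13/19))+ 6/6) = 1079/1683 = 0.64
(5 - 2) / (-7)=-3 / 7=-0.43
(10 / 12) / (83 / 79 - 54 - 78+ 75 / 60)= -0.01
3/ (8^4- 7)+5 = 6816/ 1363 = 5.00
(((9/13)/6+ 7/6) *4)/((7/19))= 3800/273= 13.92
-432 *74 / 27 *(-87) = 103008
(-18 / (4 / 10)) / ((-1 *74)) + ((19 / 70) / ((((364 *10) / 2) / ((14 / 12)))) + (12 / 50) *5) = 7306183 / 4040400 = 1.81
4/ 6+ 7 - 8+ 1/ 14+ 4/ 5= 113/ 210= 0.54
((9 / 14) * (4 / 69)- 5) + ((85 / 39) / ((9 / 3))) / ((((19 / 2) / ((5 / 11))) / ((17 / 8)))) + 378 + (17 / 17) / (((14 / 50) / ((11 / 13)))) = 5923243433 / 15747732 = 376.13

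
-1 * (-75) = 75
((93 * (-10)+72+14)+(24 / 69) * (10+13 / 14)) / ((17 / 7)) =-135272 / 391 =-345.96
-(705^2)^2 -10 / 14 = -1729236954380 / 7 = -247033850625.71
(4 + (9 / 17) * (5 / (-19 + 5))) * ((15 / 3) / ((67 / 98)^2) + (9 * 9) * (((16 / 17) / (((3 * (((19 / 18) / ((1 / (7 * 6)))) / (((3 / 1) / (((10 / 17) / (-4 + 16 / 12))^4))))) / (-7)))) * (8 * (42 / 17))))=-346977203148314 / 906216875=-382885.39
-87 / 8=-10.88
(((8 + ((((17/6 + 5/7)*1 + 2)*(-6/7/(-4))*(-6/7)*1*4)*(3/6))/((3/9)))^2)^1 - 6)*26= -7469410/117649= -63.49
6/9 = 0.67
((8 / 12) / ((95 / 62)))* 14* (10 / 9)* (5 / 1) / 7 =2480 / 513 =4.83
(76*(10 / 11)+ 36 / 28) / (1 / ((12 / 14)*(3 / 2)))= 48771 / 539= 90.48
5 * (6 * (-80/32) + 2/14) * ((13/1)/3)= -6760/21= -321.90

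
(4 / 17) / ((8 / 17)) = 1 / 2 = 0.50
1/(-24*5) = -1/120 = -0.01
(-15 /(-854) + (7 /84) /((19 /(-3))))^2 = 20449 /1053132304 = 0.00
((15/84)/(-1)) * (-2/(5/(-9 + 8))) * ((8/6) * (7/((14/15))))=-5/7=-0.71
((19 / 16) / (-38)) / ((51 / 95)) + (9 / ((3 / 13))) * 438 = 27877729 / 1632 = 17081.94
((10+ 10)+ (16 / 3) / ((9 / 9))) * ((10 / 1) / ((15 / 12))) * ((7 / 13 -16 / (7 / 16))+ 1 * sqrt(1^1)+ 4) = -1716992 / 273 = -6289.35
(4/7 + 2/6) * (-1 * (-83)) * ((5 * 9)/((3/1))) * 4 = 31540/7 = 4505.71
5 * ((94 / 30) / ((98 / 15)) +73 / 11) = 38355 / 1078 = 35.58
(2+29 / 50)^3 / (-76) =-2146689 / 9500000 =-0.23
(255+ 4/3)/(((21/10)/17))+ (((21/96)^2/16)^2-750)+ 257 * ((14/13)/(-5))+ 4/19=26523402682662349/20885620654080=1269.94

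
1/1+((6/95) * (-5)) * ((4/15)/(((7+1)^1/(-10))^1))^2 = 55/57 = 0.96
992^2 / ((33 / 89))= 87581696 / 33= 2653990.79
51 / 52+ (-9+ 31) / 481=1975 / 1924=1.03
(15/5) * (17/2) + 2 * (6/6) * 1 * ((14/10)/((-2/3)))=213/10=21.30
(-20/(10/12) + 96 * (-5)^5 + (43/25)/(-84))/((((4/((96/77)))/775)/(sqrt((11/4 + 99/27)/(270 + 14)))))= -1775596703 * sqrt(16401)/20874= -10893659.97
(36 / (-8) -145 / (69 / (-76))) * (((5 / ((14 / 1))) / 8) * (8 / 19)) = 107095 / 36708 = 2.92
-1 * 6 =-6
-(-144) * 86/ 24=516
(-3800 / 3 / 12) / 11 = -950 / 99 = -9.60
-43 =-43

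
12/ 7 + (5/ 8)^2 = 943/ 448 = 2.10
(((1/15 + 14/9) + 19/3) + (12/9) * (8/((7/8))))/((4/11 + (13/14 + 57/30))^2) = 26875310/13593969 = 1.98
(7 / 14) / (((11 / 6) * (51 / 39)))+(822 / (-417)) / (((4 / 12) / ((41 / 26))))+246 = 80044950 / 337909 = 236.88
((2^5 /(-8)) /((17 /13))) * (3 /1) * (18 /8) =-351 /17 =-20.65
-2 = -2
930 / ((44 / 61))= 28365 / 22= 1289.32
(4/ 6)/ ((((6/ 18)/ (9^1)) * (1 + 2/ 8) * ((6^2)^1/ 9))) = 18/ 5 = 3.60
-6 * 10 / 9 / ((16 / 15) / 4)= -25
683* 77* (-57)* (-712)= 2134353144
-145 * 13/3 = -1885/3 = -628.33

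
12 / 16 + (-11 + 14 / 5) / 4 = -13 / 10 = -1.30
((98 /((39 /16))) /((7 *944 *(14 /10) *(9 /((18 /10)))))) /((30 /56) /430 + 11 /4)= 4816 /15244125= 0.00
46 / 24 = 23 / 12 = 1.92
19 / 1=19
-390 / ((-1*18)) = 65 / 3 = 21.67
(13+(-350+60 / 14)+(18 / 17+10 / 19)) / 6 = -249561 / 4522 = -55.19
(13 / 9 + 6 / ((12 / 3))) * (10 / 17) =265 / 153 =1.73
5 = 5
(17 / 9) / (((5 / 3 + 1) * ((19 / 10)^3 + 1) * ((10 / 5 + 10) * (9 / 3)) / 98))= 104125 / 424386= 0.25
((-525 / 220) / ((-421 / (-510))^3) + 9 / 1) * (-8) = -31241111112 / 820803071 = -38.06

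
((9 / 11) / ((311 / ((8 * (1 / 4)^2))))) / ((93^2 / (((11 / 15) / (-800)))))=-1 / 7172904000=-0.00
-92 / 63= -1.46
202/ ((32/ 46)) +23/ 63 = 290.74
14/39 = 0.36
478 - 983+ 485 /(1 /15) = 6770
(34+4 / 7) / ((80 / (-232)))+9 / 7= -3464 / 35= -98.97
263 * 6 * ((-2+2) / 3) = 0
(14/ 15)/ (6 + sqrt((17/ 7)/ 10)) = 0.14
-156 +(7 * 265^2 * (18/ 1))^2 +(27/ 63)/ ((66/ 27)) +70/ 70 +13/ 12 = 72343007095447943/ 924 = 78293297722346.26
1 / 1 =1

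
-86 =-86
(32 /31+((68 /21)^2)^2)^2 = 447622614344418304 /36347767845921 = 12315.00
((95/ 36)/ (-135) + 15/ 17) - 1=-0.14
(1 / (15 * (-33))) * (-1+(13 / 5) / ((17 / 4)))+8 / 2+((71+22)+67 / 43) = 5403493 / 54825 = 98.56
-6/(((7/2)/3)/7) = -36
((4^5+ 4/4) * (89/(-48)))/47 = -91225/2256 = -40.44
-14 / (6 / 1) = -7 / 3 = -2.33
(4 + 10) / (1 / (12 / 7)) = 24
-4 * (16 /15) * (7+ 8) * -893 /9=57152 /9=6350.22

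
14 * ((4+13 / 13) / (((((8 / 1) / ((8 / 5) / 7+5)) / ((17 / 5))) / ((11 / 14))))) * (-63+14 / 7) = -2087481 / 280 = -7455.29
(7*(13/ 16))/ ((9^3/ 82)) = 3731/ 5832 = 0.64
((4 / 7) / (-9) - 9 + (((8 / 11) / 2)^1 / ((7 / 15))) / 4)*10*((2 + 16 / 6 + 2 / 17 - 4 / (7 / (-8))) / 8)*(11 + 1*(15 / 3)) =-58650400 / 35343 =-1659.46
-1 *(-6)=6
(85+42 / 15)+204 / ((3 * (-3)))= 65.13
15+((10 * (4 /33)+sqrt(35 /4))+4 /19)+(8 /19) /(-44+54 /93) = sqrt(35) /2+6925789 /421971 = 19.37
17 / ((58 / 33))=561 / 58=9.67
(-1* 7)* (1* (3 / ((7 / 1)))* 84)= -252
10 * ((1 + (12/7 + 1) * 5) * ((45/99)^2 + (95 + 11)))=15475.82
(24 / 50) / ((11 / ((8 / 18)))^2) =64 / 81675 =0.00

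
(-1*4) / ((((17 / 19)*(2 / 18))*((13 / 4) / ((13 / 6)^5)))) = -542659 / 918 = -591.13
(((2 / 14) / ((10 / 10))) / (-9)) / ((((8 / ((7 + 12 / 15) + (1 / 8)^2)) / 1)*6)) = -2501 / 967680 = -0.00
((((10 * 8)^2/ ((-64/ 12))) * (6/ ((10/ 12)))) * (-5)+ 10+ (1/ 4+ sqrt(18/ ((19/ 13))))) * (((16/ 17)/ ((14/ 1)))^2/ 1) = 192 * sqrt(494)/ 269059+ 2765456/ 14161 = 195.30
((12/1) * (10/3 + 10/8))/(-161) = -55/161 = -0.34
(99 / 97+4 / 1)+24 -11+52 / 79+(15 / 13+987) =1006.83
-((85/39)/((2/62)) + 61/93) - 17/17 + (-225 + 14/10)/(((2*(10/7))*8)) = -79.00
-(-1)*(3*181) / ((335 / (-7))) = -3801 / 335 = -11.35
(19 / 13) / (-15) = -19 / 195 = -0.10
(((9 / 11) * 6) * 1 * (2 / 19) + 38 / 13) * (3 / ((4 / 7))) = 98133 / 5434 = 18.06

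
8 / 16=1 / 2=0.50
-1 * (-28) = 28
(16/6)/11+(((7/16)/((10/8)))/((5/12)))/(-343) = 9701/40425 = 0.24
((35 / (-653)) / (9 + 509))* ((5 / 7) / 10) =-5 / 676508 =-0.00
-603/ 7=-86.14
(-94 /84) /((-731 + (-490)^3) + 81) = 47 /4941285300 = 0.00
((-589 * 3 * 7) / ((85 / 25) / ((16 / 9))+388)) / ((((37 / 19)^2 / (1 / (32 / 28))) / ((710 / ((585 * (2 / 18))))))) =-44384177460 / 555141821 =-79.95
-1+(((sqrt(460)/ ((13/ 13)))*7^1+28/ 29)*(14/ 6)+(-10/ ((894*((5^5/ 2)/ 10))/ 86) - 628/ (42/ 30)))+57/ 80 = -27017359129/ 60494000+98*sqrt(115)/ 3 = -96.30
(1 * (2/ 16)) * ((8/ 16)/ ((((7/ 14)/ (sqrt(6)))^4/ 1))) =36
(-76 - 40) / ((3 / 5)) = -193.33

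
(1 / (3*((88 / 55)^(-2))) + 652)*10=97928 / 15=6528.53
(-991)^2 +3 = 982084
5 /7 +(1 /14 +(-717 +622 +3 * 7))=-1025 /14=-73.21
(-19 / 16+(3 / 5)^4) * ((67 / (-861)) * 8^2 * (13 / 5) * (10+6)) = 589715776 / 2690625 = 219.17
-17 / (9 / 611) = -1154.11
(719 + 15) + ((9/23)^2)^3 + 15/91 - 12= 9728522878544/13471265899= 722.17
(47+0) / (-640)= -47 / 640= -0.07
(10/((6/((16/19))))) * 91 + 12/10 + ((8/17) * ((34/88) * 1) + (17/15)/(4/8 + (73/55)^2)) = 5559443606/42896205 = 129.60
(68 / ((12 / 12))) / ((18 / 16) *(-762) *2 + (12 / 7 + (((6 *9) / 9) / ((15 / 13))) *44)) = -4760 / 103879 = -0.05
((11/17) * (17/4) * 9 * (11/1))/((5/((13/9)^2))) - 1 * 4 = 19729/180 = 109.61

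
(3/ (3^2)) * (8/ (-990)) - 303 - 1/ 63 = -3149878/ 10395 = -303.02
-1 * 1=-1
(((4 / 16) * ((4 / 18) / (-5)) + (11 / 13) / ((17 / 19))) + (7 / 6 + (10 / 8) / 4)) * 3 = 384077 / 53040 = 7.24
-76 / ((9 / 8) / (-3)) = 608 / 3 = 202.67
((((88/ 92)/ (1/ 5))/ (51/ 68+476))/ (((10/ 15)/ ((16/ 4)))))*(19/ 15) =3344/ 43861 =0.08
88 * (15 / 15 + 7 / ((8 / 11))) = 935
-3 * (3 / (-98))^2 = -27 / 9604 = -0.00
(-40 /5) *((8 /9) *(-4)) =256 /9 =28.44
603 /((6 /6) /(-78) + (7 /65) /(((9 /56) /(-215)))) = -141102 /33715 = -4.19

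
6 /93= 0.06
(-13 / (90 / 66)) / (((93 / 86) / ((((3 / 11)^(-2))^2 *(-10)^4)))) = -360110036000 / 22599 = -15934777.47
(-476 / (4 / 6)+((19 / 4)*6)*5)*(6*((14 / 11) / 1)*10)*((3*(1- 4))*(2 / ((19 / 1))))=8641080 / 209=41344.88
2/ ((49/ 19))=38/ 49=0.78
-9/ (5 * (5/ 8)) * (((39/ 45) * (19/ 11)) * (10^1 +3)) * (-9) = 504.42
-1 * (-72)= 72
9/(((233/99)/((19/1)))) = 16929/233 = 72.66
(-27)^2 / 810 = 9 / 10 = 0.90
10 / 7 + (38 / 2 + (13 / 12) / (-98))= 24011 / 1176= 20.42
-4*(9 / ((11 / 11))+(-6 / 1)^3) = 828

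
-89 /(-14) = 89 /14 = 6.36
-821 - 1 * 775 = -1596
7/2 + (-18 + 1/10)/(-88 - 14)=3749/1020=3.68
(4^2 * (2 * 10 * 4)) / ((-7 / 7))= -1280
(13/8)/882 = 13/7056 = 0.00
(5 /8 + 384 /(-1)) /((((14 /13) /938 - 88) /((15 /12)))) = 13356785 /2452704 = 5.45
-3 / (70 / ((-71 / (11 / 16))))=1704 / 385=4.43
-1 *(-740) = 740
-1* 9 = -9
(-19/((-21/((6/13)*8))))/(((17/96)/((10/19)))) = 15360/1547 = 9.93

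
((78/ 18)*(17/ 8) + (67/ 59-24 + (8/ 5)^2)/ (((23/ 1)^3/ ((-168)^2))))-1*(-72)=34.11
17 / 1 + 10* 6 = 77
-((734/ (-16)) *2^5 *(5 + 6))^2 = -260757904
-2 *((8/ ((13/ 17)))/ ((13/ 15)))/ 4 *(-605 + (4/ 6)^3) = 5551180/ 1521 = 3649.69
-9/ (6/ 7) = -21/ 2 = -10.50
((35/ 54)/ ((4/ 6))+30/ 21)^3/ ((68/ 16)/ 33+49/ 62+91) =75512787625/ 501604950672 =0.15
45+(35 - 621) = -541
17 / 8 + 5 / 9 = 193 / 72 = 2.68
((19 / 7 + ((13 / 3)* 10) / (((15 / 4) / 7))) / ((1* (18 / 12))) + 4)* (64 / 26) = 361280 / 2457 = 147.04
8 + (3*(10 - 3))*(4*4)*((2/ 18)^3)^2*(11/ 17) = 24093224/ 3011499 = 8.00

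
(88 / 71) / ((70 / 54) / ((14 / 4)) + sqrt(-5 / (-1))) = -4752 / 50339 + 64152 * sqrt(5) / 251695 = 0.48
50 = 50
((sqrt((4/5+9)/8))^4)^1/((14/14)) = 2401/1600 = 1.50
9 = 9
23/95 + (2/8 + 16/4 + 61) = 24887/380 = 65.49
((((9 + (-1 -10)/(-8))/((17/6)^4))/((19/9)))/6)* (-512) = -10326528/1586899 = -6.51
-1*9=-9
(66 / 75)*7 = 154 / 25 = 6.16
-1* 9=-9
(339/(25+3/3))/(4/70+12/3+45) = 11865/44642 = 0.27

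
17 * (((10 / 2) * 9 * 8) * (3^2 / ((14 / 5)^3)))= 860625 / 343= 2509.11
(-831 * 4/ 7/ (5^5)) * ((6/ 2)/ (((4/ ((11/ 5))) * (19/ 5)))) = -27423/ 415625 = -0.07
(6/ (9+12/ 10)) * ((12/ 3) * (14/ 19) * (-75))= -42000/ 323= -130.03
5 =5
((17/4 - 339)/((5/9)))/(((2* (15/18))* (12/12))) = -36153/100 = -361.53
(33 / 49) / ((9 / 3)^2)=11 / 147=0.07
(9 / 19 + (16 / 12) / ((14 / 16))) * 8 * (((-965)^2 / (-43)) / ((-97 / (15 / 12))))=7421863250 / 1664229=4459.64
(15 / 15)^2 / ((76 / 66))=33 / 38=0.87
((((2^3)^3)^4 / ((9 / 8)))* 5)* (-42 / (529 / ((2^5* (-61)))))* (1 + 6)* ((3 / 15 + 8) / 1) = 4311809615114272768 / 1587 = 2716956279215042.70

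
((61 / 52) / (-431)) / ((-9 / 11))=0.00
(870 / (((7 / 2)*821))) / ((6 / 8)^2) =9280 / 17241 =0.54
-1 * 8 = -8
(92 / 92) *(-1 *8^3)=-512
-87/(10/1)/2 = -87/20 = -4.35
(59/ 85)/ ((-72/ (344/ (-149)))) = 2537/ 113985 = 0.02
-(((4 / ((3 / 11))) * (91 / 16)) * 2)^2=-1002001 / 36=-27833.36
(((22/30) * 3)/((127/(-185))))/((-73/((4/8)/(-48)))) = -407/890016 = -0.00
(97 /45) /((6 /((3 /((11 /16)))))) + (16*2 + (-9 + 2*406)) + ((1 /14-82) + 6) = 5271229 /6930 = 760.64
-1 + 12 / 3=3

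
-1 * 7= -7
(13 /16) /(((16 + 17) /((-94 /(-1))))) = 611 /264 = 2.31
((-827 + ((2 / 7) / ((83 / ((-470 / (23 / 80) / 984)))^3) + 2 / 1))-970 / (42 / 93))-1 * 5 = -269857827226475631835 / 90621481848491601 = -2977.86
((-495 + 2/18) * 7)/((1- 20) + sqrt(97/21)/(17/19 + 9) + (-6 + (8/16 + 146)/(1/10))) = -3702569579520/1539075651383 + 111367816 * sqrt(2037)/13851680862447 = -2.41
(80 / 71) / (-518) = -0.00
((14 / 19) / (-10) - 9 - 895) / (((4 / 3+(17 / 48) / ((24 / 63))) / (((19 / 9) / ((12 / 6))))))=-1832256 / 4345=-421.69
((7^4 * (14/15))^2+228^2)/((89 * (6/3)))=570798698/20025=28504.30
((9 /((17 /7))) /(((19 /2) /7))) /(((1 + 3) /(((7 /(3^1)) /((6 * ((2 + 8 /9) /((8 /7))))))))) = 441 /4199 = 0.11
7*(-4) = -28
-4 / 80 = -0.05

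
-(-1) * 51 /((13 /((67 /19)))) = 3417 /247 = 13.83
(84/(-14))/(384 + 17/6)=-36/2321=-0.02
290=290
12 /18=2 /3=0.67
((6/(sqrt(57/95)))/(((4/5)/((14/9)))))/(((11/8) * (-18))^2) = 560 * sqrt(15)/88209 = 0.02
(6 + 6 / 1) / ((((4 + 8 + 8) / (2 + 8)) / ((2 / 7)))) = 12 / 7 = 1.71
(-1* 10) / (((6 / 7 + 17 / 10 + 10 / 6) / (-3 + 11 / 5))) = 1680 / 887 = 1.89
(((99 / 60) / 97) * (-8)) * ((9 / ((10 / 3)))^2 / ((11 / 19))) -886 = -21527053 / 24250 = -887.71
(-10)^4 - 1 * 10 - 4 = 9986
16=16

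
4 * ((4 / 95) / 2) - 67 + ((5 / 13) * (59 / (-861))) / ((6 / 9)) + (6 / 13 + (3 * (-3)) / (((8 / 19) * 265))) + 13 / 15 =-29624617333 / 450854040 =-65.71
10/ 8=5/ 4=1.25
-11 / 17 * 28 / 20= -77 / 85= -0.91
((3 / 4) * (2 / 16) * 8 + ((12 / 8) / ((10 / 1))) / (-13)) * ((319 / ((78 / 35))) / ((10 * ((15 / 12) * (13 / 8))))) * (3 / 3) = 285824 / 54925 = 5.20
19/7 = 2.71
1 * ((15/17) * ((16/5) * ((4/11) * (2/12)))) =32/187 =0.17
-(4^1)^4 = -256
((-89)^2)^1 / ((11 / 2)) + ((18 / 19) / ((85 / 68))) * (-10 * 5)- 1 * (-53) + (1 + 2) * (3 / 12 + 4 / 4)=1219755 / 836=1459.04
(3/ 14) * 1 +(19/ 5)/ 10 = 104/ 175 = 0.59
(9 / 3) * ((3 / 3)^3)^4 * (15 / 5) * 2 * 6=108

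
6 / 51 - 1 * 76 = -1290 / 17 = -75.88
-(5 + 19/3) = -34/3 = -11.33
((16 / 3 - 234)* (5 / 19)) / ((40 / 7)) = -2401 / 228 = -10.53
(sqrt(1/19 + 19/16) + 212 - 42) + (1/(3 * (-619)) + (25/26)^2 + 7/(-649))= sqrt(7163)/76 + 139244799137/814710468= 172.03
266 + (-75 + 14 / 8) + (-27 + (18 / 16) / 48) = 21219 / 128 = 165.77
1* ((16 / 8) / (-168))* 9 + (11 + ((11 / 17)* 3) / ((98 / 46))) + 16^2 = 892323 / 3332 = 267.80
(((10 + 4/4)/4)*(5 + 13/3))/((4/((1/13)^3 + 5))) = 140987/4394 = 32.09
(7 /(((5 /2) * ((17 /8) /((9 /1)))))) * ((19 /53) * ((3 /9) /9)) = 2128 /13515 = 0.16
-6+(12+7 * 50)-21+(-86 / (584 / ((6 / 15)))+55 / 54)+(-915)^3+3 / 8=-60396212868379 / 78840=-766060538.67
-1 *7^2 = -49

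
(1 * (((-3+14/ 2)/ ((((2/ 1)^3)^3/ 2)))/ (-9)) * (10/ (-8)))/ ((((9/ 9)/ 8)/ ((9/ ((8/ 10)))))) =25/ 128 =0.20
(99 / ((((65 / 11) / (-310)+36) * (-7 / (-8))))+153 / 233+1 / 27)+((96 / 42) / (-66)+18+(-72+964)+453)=1366.80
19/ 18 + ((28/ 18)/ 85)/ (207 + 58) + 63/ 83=61067599/ 33652350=1.81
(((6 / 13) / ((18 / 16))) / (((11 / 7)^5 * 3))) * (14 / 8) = 470596 / 18842967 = 0.02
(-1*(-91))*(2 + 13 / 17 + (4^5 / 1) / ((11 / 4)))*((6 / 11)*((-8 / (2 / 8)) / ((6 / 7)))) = -1429917216 / 2057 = -695146.92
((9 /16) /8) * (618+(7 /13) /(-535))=38683647 /890240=43.45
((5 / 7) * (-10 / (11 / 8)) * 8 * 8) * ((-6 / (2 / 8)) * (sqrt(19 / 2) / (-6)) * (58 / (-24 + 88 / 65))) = 3016000 * sqrt(38) / 1771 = 10497.95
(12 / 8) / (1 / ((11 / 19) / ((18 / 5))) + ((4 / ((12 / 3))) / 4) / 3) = 990 / 4159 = 0.24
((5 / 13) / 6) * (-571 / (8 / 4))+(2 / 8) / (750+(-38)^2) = -6263831 / 342264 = -18.30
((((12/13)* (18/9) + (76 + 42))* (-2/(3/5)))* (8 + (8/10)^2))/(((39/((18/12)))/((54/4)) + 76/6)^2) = -40888152/2522585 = -16.21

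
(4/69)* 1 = 4/69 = 0.06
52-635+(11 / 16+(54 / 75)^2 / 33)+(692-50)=6567353 / 110000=59.70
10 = 10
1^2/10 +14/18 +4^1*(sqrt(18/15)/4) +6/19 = sqrt(30)/5 +2041/1710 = 2.29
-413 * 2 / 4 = -413 / 2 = -206.50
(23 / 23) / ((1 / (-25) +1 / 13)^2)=105625 / 144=733.51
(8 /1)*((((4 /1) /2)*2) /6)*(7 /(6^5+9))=112 /23355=0.00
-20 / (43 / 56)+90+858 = 921.95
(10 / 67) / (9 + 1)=1 / 67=0.01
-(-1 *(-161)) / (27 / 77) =-12397 / 27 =-459.15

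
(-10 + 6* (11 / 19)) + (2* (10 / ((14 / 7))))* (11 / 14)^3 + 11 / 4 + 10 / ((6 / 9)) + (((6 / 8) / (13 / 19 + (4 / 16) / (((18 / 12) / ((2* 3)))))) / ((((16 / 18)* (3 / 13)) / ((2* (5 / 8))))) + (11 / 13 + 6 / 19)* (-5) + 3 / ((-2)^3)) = 12.60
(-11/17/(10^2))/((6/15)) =-11/680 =-0.02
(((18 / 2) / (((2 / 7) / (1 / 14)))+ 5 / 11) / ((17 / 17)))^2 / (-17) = -833 / 1936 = -0.43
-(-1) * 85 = 85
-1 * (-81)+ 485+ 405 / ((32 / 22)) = 13511 / 16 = 844.44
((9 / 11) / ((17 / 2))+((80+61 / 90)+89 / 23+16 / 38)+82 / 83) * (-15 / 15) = -86.05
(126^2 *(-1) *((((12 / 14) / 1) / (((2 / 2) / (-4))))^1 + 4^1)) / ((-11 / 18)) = 163296 / 11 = 14845.09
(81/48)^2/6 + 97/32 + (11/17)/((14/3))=222053/60928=3.64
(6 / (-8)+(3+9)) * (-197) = -8865 / 4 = -2216.25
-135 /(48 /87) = -244.69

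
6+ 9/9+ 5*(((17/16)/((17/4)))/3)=89/12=7.42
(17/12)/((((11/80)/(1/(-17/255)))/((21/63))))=-1700/33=-51.52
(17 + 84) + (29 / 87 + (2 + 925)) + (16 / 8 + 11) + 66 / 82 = 128183 / 123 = 1042.14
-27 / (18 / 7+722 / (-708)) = -66906 / 3845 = -17.40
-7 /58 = -0.12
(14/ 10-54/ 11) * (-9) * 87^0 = 1737/ 55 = 31.58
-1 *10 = -10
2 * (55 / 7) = 110 / 7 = 15.71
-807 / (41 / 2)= -1614 / 41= -39.37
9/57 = 3/19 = 0.16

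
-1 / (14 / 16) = -8 / 7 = -1.14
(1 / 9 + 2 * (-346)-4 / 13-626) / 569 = -154229 / 66573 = -2.32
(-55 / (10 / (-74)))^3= 67419143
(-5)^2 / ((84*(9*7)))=25 / 5292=0.00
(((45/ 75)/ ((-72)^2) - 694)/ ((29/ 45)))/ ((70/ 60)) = -5996159/ 6496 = -923.05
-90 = -90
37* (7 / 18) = 259 / 18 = 14.39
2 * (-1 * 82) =-164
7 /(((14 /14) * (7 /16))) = 16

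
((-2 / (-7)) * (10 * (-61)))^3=-1815848000 / 343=-5294017.49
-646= -646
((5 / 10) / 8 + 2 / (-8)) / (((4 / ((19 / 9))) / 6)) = -19 / 32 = -0.59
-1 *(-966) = 966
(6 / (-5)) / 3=-2 / 5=-0.40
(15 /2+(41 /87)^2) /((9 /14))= 818279 /68121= 12.01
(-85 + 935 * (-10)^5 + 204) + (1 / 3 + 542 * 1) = -280498016 / 3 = -93499338.67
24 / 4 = 6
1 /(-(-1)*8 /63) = 63 /8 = 7.88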